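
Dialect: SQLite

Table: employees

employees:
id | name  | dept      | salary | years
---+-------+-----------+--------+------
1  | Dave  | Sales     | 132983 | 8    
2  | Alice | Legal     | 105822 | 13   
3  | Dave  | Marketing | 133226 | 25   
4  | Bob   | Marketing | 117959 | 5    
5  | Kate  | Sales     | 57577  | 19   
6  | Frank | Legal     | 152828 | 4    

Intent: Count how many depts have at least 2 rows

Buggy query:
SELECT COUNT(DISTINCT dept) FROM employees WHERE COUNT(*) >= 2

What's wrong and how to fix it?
Bug: COUNT(*) cannot appear in WHERE; the per-group count doesn't exist yet

Fix: Group first with HAVING COUNT(*) >= 2, then COUNT the resulting groups

Corrected query:
SELECT COUNT(*) FROM (SELECT dept FROM employees GROUP BY dept HAVING COUNT(*) >= 2)

Result:
COUNT(*)
--------
3       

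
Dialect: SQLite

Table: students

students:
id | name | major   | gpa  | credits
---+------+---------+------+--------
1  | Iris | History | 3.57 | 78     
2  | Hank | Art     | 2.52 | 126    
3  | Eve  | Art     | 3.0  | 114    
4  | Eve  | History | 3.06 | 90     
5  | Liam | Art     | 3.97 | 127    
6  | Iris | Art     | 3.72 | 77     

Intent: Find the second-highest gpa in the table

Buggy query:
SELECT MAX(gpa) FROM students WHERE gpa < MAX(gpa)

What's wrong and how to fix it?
Bug: The inner MAX is an aggregate inside WHERE, which is not allowed

Fix: Compute the overall MAX in a subquery, then take MAX of rows below it

Corrected query:
SELECT MAX(gpa) FROM students WHERE gpa < (SELECT MAX(gpa) FROM students)

Result:
MAX(gpa)
--------
3.72    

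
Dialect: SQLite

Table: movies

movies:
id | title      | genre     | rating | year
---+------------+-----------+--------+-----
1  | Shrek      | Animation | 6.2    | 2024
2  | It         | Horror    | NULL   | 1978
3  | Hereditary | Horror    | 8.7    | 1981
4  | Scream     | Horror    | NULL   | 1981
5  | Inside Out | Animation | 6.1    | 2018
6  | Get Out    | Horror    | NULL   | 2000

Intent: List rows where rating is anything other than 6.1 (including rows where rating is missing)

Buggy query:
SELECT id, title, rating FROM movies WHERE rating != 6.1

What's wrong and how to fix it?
Bug: Inequality against NULL is unknown, not true; rows with NULL are dropped

Fix: Handle NULL separately with IS NULL alongside the inequality

Corrected query:
SELECT id, title, rating FROM movies WHERE rating != 6.1 OR rating IS NULL

Result:
id | title      | rating
---+------------+-------
1  | Shrek      | 6.2   
2  | It         | NULL  
3  | Hereditary | 8.7   
4  | Scream     | NULL  
6  | Get Out    | NULL  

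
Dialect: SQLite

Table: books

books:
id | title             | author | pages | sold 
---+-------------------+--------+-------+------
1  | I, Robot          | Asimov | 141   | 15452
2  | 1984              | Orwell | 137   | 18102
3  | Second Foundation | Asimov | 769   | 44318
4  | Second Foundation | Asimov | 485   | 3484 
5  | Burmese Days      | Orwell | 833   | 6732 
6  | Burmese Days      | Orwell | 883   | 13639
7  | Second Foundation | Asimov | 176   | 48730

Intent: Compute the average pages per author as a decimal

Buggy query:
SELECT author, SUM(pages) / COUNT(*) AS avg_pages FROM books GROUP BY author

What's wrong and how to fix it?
Bug: SUM(pages) and COUNT(*) are both integers; the division truncates the fractional part

Fix: Cast one side to REAL so the division keeps the fractional part

Corrected query:
SELECT author, SUM(pages) * 1.0 / COUNT(*) AS avg_pages FROM books GROUP BY author

Result:
author | avg_pages 
-------+-----------
Asimov | 392.75    
Orwell | 617.666667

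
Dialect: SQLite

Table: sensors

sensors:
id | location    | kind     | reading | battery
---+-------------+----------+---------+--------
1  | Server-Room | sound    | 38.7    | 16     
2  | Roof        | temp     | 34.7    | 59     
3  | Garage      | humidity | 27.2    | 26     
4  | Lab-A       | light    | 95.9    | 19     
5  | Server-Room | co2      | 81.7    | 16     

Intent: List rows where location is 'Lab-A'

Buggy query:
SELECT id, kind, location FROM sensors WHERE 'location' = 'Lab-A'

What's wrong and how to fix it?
Bug: 'location' in single quotes is a string literal, not the column; the comparison is literal-vs-literal and never true

Fix: Reference the column as location without single quotes

Corrected query:
SELECT id, kind, location FROM sensors WHERE location = 'Lab-A'

Result:
id | kind  | location
---+-------+---------
4  | light | Lab-A   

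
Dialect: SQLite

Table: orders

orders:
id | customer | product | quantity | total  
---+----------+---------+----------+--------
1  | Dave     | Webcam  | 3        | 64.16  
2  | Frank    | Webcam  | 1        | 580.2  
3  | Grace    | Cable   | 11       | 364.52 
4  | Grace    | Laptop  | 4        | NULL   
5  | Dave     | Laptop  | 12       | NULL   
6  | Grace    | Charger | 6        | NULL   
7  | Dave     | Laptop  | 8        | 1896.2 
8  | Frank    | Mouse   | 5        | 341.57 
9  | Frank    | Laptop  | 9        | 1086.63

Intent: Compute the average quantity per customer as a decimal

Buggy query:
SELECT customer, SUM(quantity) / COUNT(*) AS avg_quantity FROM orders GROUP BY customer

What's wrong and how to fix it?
Bug: SUM(quantity) and COUNT(*) are both integers; the division truncates the fractional part

Fix: Multiply by 1.0 (or CAST to REAL) to force floating-point division

Corrected query:
SELECT customer, SUM(quantity) * 1.0 / COUNT(*) AS avg_quantity FROM orders GROUP BY customer

Result:
customer | avg_quantity
---------+-------------
Dave     | 7.666667    
Frank    | 5           
Grace    | 7           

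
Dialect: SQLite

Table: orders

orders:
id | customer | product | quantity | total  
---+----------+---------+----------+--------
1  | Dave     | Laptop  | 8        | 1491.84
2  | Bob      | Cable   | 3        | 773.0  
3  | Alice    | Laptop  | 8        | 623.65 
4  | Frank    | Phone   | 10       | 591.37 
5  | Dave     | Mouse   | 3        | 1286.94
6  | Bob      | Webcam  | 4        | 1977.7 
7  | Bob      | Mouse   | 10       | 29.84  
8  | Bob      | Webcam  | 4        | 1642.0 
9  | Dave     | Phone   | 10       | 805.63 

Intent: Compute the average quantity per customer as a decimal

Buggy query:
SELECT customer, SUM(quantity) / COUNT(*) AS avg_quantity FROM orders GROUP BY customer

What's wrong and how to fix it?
Bug: Both operands are integers, so '/' performs integer division and truncates

Fix: Cast one side to REAL so the division keeps the fractional part

Corrected query:
SELECT customer, SUM(quantity) * 1.0 / COUNT(*) AS avg_quantity FROM orders GROUP BY customer

Result:
customer | avg_quantity
---------+-------------
Alice    | 8           
Bob      | 5.25        
Dave     | 7           
Frank    | 10          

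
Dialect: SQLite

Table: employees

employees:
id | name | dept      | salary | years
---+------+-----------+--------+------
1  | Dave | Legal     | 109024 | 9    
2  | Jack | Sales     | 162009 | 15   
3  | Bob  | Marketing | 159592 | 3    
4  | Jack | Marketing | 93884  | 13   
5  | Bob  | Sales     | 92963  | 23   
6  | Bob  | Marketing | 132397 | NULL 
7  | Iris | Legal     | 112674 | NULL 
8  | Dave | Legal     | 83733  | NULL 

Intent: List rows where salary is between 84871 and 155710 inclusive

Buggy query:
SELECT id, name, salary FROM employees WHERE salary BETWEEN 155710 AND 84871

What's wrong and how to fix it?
Bug: The bounds are reversed; BETWEEN a AND b requires a <= b to match anything

Fix: Write BETWEEN 84871 AND 155710

Corrected query:
SELECT id, name, salary FROM employees WHERE salary BETWEEN 84871 AND 155710

Result:
id | name | salary
---+------+-------
1  | Dave | 109024
4  | Jack | 93884 
5  | Bob  | 92963 
6  | Bob  | 132397
7  | Iris | 112674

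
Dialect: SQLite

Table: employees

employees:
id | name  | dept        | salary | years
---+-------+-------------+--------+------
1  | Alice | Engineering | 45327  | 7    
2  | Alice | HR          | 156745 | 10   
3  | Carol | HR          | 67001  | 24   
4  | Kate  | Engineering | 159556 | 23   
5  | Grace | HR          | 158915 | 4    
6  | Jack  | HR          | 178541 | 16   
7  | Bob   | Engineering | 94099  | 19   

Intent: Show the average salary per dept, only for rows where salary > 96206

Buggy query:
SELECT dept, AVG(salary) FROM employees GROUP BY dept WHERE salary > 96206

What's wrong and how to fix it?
Bug: Row-level WHERE must come before GROUP BY in the clause order

Fix: Move the WHERE clause before GROUP BY

Corrected query:
SELECT dept, AVG(salary) FROM employees WHERE salary > 96206 GROUP BY dept

Result:
dept        | AVG(salary)  
------------+--------------
Engineering | 159556       
HR          | 164733.666667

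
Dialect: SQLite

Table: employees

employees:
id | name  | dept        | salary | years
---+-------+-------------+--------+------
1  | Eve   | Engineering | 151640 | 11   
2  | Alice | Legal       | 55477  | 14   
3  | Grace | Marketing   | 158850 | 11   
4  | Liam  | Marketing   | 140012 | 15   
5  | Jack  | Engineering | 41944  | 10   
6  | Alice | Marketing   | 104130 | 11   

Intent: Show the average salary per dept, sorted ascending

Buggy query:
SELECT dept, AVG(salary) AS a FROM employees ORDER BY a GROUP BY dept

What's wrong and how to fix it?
Bug: ORDER BY appears before GROUP BY; SQL clause order requires GROUP BY first

Fix: Move ORDER BY to the end, after GROUP BY

Corrected query:
SELECT dept, AVG(salary) AS a FROM employees GROUP BY dept ORDER BY a

Result:
dept        | a            
------------+--------------
Legal       | 55477        
Engineering | 96792        
Marketing   | 134330.666667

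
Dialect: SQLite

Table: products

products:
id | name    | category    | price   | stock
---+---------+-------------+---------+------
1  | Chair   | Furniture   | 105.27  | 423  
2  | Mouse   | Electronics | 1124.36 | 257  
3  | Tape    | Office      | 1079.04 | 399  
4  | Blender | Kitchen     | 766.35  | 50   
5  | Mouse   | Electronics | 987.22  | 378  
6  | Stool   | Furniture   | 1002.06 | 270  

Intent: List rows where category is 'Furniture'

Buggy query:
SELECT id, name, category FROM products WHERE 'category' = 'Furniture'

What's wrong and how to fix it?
Bug: Single quotes denote string literals in SQL; the column name is being compared as a constant string

Fix: Reference the column as category without single quotes

Corrected query:
SELECT id, name, category FROM products WHERE category = 'Furniture'

Result:
id | name  | category 
---+-------+----------
1  | Chair | Furniture
6  | Stool | Furniture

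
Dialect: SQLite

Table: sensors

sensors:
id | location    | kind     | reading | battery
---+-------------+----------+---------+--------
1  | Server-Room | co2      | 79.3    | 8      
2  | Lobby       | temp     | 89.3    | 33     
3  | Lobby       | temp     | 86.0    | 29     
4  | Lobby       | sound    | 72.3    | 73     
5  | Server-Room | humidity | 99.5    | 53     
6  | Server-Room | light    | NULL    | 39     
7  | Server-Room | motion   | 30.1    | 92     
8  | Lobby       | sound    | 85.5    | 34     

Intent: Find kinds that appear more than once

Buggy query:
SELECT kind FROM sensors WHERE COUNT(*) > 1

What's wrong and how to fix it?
Bug: WHERE can't reference COUNT(*); aggregates are computed after WHERE

Fix: Group first, then use HAVING for the count condition

Corrected query:
SELECT kind FROM sensors GROUP BY kind HAVING COUNT(*) > 1

Result:
kind 
-----
sound
temp 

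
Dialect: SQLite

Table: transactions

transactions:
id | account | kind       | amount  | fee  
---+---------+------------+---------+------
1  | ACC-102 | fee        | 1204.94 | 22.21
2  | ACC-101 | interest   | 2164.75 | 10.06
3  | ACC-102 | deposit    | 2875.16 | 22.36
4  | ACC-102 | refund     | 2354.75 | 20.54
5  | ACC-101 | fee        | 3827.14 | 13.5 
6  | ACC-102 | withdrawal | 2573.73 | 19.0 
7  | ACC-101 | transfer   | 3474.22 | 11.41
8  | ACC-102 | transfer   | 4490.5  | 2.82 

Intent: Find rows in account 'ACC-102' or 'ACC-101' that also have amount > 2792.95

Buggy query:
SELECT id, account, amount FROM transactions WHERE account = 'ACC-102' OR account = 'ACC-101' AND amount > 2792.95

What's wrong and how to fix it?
Bug: AND binds tighter than OR, so this parses as account = 'ACC-102' OR (account = 'ACC-101' AND amount > 2792.95)

Fix: Add parentheses around the OR so the AND applies to both alternatives

Corrected query:
SELECT id, account, amount FROM transactions WHERE (account = 'ACC-102' OR account = 'ACC-101') AND amount > 2792.95

Result:
id | account | amount 
---+---------+--------
3  | ACC-102 | 2875.16
5  | ACC-101 | 3827.14
7  | ACC-101 | 3474.22
8  | ACC-102 | 4490.5 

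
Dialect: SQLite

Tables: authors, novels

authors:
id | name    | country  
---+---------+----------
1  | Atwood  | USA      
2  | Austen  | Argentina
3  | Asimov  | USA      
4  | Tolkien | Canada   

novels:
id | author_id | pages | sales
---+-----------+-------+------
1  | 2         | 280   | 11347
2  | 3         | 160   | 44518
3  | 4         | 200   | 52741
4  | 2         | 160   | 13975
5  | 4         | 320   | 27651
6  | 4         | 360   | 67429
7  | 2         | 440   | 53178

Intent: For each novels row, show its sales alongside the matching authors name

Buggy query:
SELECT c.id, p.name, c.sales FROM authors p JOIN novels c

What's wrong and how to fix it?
Bug: JOIN with no ON clause produces a cartesian product; every novels row pairs with every authors row

Fix: Specify the join condition linking the foreign key to the parent id

Corrected query:
SELECT c.id, p.name, c.sales FROM authors p JOIN novels c ON c.author_id = p.id

Result:
id | name    | sales
---+---------+------
1  | Austen  | 11347
2  | Asimov  | 44518
3  | Tolkien | 52741
4  | Austen  | 13975
5  | Tolkien | 27651
6  | Tolkien | 67429
7  | Austen  | 53178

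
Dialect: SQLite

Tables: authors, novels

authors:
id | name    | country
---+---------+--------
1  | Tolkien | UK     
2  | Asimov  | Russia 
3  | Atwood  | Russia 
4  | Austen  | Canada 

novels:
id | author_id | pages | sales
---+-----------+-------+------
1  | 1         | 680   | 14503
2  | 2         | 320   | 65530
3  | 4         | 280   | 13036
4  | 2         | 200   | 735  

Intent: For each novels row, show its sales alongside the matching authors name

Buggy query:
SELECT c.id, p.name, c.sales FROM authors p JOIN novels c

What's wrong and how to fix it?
Bug: JOIN with no ON clause produces a cartesian product; every novels row pairs with every authors row

Fix: Add ON c.author_id = p.id to the JOIN

Corrected query:
SELECT c.id, p.name, c.sales FROM authors p JOIN novels c ON c.author_id = p.id

Result:
id | name    | sales
---+---------+------
1  | Tolkien | 14503
2  | Asimov  | 65530
3  | Austen  | 13036
4  | Asimov  | 735  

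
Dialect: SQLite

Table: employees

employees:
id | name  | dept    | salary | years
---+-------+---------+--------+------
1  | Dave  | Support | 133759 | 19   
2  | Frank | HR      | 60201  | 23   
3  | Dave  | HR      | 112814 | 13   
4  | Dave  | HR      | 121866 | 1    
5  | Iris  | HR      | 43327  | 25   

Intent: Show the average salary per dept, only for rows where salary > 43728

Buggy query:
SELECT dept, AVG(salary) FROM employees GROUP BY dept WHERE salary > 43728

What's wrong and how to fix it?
Bug: WHERE cannot follow GROUP BY

Fix: Place WHERE between FROM and GROUP BY

Corrected query:
SELECT dept, AVG(salary) FROM employees WHERE salary > 43728 GROUP BY dept

Result:
dept    | AVG(salary) 
--------+-------------
HR      | 98293.666667
Support | 133759      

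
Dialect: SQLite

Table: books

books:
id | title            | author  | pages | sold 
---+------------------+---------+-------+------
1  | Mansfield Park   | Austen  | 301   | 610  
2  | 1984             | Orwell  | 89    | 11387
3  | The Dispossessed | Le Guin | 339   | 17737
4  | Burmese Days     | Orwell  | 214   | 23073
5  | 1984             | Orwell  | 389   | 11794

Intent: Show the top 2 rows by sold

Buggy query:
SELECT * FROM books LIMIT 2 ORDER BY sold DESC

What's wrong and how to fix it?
Bug: ORDER BY cannot follow LIMIT; LIMIT is the final clause

Fix: Swap the clauses: ORDER BY first, then LIMIT

Corrected query:
SELECT * FROM books ORDER BY sold DESC LIMIT 2

Result:
id | title            | author  | pages | sold 
---+------------------+---------+-------+------
4  | Burmese Days     | Orwell  | 214   | 23073
3  | The Dispossessed | Le Guin | 339   | 17737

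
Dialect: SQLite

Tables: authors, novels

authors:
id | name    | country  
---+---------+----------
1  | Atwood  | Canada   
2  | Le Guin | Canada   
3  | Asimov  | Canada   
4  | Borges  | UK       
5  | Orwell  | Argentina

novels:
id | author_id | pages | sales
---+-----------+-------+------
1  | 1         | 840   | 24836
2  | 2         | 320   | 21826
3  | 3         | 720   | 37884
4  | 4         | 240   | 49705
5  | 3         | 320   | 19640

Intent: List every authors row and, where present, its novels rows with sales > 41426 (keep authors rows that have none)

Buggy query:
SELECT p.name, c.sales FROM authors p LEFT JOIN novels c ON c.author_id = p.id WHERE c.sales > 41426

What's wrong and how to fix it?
Bug: A WHERE condition on the right-hand table after LEFT JOIN drops unmatched parents

Fix: Move the right-table condition into the ON clause so unmatched parents are kept

Corrected query:
SELECT p.name, c.sales FROM authors p LEFT JOIN novels c ON c.author_id = p.id AND c.sales > 41426

Result:
name    | sales
--------+------
Atwood  | NULL 
Le Guin | NULL 
Asimov  | NULL 
Borges  | 49705
Orwell  | NULL 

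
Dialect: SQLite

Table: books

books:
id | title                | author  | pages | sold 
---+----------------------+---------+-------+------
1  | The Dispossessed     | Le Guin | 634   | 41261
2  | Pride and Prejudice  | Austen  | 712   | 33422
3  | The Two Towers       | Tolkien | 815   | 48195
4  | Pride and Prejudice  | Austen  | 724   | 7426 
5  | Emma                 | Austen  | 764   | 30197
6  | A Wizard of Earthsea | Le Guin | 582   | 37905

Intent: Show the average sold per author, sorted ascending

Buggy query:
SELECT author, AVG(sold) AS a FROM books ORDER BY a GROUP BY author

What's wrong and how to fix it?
Bug: ORDER BY appears before GROUP BY; SQL clause order requires GROUP BY first

Fix: Move ORDER BY to the end, after GROUP BY

Corrected query:
SELECT author, AVG(sold) AS a FROM books GROUP BY author ORDER BY a

Result:
author  | a           
--------+-------------
Austen  | 23681.666667
Le Guin | 39583       
Tolkien | 48195       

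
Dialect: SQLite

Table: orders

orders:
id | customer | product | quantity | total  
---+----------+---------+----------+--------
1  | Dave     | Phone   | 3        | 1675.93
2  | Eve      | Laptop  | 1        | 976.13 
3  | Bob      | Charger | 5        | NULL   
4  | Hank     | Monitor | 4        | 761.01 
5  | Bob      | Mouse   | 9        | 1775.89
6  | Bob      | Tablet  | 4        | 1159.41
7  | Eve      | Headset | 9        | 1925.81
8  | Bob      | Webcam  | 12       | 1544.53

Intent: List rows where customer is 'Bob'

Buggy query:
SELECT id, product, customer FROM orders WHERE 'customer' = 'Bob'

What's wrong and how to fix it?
Bug: Single quotes denote string literals in SQL; the column name is being compared as a constant string

Fix: Reference the column as customer without single quotes

Corrected query:
SELECT id, product, customer FROM orders WHERE customer = 'Bob'

Result:
id | product | customer
---+---------+---------
3  | Charger | Bob     
5  | Mouse   | Bob     
6  | Tablet  | Bob     
8  | Webcam  | Bob     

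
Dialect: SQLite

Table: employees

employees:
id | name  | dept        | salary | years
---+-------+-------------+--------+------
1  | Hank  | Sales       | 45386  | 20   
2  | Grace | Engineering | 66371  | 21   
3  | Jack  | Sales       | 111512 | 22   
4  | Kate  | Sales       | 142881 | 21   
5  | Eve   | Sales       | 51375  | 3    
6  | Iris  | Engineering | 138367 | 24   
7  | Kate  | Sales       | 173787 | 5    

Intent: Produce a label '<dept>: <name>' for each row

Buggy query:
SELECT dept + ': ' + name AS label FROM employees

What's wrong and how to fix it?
Bug: '+' is numeric addition; on text columns SQLite converts them to 0 instead of concatenating

Fix: Replace + with || to concatenate text

Corrected query:
SELECT dept || ': ' || name AS label FROM employees

Result:
label             
------------------
Sales: Hank       
Engineering: Grace
Sales: Jack       
Sales: Kate       
Sales: Eve        
Engineering: Iris 
Sales: Kate       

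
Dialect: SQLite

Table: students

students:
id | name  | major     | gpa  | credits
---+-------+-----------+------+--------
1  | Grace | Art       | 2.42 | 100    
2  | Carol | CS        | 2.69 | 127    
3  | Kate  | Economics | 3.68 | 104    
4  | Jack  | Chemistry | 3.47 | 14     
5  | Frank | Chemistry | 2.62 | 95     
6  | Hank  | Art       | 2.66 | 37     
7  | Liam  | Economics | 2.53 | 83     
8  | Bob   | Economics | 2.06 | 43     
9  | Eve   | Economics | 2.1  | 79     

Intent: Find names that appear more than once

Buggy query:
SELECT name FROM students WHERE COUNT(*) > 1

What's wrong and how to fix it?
Bug: COUNT(*) is an aggregate and cannot be used in WHERE

Fix: Group first, then use HAVING for the count condition

Corrected query:
SELECT name FROM students GROUP BY name HAVING COUNT(*) > 1

Result:
(no rows)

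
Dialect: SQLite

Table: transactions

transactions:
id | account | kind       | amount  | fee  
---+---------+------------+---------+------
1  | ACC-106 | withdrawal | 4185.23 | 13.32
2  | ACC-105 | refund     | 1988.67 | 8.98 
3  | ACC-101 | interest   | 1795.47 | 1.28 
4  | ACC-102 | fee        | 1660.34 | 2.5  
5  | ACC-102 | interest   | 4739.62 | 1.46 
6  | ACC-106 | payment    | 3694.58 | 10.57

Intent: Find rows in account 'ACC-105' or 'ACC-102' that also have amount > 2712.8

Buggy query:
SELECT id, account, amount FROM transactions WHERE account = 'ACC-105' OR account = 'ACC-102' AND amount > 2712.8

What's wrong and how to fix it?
Bug: Without parentheses, AND is evaluated before OR, so the amount filter only applies to the 'ACC-102' branch

Fix: Add parentheses around the OR so the AND applies to both alternatives

Corrected query:
SELECT id, account, amount FROM transactions WHERE (account = 'ACC-105' OR account = 'ACC-102') AND amount > 2712.8

Result:
id | account | amount 
---+---------+--------
5  | ACC-102 | 4739.62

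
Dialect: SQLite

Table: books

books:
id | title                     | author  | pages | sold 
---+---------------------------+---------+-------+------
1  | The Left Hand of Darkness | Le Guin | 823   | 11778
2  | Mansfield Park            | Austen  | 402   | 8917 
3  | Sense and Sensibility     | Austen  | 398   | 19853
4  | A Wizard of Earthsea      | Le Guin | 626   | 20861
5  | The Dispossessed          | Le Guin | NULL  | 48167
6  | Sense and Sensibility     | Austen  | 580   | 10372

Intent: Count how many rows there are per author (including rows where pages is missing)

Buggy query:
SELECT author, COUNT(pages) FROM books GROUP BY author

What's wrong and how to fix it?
Bug: COUNT(column) counts non-NULL values only; rows with NULL pages aren't counted

Fix: Use COUNT(*) to count all rows regardless of NULL

Corrected query:
SELECT author, COUNT(*) FROM books GROUP BY author

Result:
author  | COUNT(*)
--------+---------
Austen  | 3       
Le Guin | 3       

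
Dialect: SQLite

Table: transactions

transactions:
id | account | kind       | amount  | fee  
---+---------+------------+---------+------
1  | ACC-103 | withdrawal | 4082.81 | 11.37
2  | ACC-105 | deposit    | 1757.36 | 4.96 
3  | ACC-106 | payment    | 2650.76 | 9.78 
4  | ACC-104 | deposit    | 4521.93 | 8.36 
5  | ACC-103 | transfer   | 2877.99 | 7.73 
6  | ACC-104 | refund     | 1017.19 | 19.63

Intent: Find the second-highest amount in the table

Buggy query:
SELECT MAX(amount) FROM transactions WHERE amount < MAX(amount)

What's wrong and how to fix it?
Bug: MAX(amount) on the right of the comparison is an aggregate-in-WHERE error

Fix: Compute the overall MAX in a subquery, then take MAX of rows below it

Corrected query:
SELECT MAX(amount) FROM transactions WHERE amount < (SELECT MAX(amount) FROM transactions)

Result:
MAX(amount)
-----------
4082.81    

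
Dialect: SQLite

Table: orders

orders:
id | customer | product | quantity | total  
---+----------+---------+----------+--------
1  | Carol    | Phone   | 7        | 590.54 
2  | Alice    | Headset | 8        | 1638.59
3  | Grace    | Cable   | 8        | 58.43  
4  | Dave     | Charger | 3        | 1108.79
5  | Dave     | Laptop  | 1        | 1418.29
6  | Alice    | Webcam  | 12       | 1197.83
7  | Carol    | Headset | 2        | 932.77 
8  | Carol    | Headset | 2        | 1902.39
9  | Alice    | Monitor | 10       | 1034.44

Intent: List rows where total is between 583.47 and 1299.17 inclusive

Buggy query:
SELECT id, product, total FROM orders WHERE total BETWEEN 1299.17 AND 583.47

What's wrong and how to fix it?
Bug: BETWEEN expects the lower bound first; with 1299.17 AND 583.47 the range is empty

Fix: Write BETWEEN 583.47 AND 1299.17

Corrected query:
SELECT id, product, total FROM orders WHERE total BETWEEN 583.47 AND 1299.17

Result:
id | product | total  
---+---------+--------
1  | Phone   | 590.54 
4  | Charger | 1108.79
6  | Webcam  | 1197.83
7  | Headset | 932.77 
9  | Monitor | 1034.44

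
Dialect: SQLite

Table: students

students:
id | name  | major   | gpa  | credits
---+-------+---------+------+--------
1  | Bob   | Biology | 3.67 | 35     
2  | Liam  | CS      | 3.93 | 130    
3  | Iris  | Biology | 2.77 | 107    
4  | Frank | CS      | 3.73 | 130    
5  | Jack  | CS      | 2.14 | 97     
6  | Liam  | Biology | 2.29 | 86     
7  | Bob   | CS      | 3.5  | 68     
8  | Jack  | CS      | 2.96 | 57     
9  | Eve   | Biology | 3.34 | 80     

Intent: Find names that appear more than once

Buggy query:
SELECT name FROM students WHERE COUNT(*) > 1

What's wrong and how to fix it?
Bug: COUNT(*) is an aggregate and cannot be used in WHERE

Fix: Group first, then use HAVING for the count condition

Corrected query:
SELECT name FROM students GROUP BY name HAVING COUNT(*) > 1

Result:
name
----
Bob 
Jack
Liam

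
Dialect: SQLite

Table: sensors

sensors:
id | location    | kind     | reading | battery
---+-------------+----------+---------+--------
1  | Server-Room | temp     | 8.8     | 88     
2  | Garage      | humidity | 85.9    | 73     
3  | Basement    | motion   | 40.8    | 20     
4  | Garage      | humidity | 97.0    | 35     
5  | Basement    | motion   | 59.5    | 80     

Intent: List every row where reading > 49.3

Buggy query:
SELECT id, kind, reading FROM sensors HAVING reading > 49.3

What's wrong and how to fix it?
Bug: HAVING filters the output of aggregation, but this query has no GROUP BY and no aggregate functions, so SQLite rejects it (HAVING clause on a non-aggregate query); the condition here is per row

Fix: Use WHERE for row-level filtering

Corrected query:
SELECT id, kind, reading FROM sensors WHERE reading > 49.3

Result:
id | kind     | reading
---+----------+--------
2  | humidity | 85.9   
4  | humidity | 97     
5  | motion   | 59.5   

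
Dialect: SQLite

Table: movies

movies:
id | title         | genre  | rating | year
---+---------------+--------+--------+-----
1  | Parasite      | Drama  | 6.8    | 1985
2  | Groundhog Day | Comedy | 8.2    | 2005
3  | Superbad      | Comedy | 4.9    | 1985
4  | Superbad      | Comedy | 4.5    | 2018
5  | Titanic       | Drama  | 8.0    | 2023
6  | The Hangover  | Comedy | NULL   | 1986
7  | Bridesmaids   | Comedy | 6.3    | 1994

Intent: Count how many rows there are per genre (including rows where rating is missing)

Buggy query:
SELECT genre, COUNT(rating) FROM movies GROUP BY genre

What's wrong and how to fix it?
Bug: COUNT(column) counts non-NULL values only; rows with NULL rating aren't counted

Fix: Use COUNT(*) to count all rows regardless of NULL

Corrected query:
SELECT genre, COUNT(*) FROM movies GROUP BY genre

Result:
genre  | COUNT(*)
-------+---------
Comedy | 5       
Drama  | 2       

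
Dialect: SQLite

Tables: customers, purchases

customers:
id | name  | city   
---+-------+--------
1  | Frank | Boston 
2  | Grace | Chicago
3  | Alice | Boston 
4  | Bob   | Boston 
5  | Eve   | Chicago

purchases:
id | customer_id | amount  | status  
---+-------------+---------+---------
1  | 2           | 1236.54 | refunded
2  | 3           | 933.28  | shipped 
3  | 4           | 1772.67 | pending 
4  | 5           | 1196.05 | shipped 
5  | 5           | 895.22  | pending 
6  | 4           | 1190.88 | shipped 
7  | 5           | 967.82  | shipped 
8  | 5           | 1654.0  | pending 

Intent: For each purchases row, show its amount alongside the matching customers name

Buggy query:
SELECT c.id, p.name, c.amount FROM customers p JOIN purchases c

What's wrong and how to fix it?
Bug: JOIN with no ON clause produces a cartesian product; every purchases row pairs with every customers row

Fix: Specify the join condition linking the foreign key to the parent id

Corrected query:
SELECT c.id, p.name, c.amount FROM customers p JOIN purchases c ON c.customer_id = p.id

Result:
id | name  | amount 
---+-------+--------
1  | Grace | 1236.54
2  | Alice | 933.28 
3  | Bob   | 1772.67
4  | Eve   | 1196.05
5  | Eve   | 895.22 
6  | Bob   | 1190.88
7  | Eve   | 967.82 
8  | Eve   | 1654   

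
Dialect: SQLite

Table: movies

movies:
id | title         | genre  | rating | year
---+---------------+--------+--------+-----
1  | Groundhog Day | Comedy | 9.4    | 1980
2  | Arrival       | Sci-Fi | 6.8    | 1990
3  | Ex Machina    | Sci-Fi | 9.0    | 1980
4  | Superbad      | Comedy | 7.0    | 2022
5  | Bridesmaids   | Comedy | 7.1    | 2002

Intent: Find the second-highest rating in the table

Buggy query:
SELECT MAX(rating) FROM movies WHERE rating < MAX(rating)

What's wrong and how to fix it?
Bug: MAX(rating) on the right of the comparison is an aggregate-in-WHERE error

Fix: Compute the overall MAX in a subquery, then take MAX of rows below it

Corrected query:
SELECT MAX(rating) FROM movies WHERE rating < (SELECT MAX(rating) FROM movies)

Result:
MAX(rating)
-----------
9          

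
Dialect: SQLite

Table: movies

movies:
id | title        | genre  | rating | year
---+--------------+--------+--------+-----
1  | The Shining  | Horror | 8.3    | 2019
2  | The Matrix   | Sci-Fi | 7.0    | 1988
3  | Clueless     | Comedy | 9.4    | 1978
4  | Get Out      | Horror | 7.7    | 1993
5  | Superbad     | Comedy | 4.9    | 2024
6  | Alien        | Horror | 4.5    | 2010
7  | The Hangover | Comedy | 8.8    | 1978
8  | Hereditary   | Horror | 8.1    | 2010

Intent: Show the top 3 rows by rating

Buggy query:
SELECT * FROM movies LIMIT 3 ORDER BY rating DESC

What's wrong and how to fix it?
Bug: LIMIT must come after ORDER BY

Fix: Sort with ORDER BY, then apply LIMIT

Corrected query:
SELECT * FROM movies ORDER BY rating DESC LIMIT 3

Result:
id | title        | genre  | rating | year
---+--------------+--------+--------+-----
3  | Clueless     | Comedy | 9.4    | 1978
7  | The Hangover | Comedy | 8.8    | 1978
1  | The Shining  | Horror | 8.3    | 2019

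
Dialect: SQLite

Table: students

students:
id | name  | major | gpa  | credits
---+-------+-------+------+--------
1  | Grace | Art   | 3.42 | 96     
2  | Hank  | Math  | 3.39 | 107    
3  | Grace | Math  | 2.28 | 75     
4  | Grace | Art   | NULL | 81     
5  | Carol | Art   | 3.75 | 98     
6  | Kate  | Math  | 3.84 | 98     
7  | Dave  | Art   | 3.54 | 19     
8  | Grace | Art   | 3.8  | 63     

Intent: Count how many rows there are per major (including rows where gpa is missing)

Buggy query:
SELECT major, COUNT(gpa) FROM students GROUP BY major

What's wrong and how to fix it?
Bug: COUNT(column) counts non-NULL values only; rows with NULL gpa aren't counted

Fix: Replace COUNT(gpa) with COUNT(*)

Corrected query:
SELECT major, COUNT(*) FROM students GROUP BY major

Result:
major | COUNT(*)
------+---------
Art   | 5       
Math  | 3       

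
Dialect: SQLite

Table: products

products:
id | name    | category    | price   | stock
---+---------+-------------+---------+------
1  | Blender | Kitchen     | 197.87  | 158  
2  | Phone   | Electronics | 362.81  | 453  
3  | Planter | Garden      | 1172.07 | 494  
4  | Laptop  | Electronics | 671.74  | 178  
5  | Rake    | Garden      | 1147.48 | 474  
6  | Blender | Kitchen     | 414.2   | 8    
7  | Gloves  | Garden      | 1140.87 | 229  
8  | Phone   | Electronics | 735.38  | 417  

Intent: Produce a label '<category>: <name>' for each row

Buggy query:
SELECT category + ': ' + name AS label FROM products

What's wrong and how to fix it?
Bug: '+' is numeric addition; on text columns SQLite converts them to 0 instead of concatenating

Fix: Replace + with || to concatenate text

Corrected query:
SELECT category || ': ' || name AS label FROM products

Result:
label              
-------------------
Kitchen: Blender   
Electronics: Phone 
Garden: Planter    
Electronics: Laptop
Garden: Rake       
Kitchen: Blender   
Garden: Gloves     
Electronics: Phone 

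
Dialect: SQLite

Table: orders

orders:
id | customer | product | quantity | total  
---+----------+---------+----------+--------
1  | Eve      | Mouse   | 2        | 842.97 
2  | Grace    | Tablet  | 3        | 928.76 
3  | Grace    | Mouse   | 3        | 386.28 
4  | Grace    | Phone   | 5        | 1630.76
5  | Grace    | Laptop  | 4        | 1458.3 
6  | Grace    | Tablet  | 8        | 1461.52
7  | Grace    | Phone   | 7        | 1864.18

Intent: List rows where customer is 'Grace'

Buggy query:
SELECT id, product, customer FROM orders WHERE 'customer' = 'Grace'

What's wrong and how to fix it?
Bug: Single quotes denote string literals in SQL; the column name is being compared as a constant string

Fix: Remove the quotes around the column name (or use double quotes for an identifier)

Corrected query:
SELECT id, product, customer FROM orders WHERE customer = 'Grace'

Result:
id | product | customer
---+---------+---------
2  | Tablet  | Grace   
3  | Mouse   | Grace   
4  | Phone   | Grace   
5  | Laptop  | Grace   
6  | Tablet  | Grace   
7  | Phone   | Grace   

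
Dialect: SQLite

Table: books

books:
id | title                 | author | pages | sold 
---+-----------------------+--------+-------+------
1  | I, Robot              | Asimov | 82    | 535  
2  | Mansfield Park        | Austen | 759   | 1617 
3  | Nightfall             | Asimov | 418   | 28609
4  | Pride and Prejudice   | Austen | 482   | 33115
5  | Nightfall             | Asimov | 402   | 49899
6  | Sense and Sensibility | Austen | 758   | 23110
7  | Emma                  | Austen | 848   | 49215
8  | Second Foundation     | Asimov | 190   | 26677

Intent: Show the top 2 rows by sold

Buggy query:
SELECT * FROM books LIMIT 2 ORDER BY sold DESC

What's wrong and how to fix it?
Bug: ORDER BY cannot follow LIMIT; LIMIT is the final clause

Fix: Swap the clauses: ORDER BY first, then LIMIT

Corrected query:
SELECT * FROM books ORDER BY sold DESC LIMIT 2

Result:
id | title     | author | pages | sold 
---+-----------+--------+-------+------
5  | Nightfall | Asimov | 402   | 49899
7  | Emma      | Austen | 848   | 49215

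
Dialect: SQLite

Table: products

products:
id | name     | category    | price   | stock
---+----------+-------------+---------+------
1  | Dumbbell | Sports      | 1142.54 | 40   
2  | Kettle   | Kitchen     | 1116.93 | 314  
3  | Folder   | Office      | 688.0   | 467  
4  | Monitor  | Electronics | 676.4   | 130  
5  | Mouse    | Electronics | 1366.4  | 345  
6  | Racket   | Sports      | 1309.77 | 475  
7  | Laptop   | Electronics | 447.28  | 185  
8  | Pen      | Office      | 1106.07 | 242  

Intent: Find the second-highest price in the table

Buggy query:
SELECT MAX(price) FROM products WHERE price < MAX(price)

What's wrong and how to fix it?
Bug: MAX(price) on the right of the comparison is an aggregate-in-WHERE error

Fix: Compute the overall MAX in a subquery, then take MAX of rows below it

Corrected query:
SELECT MAX(price) FROM products WHERE price < (SELECT MAX(price) FROM products)

Result:
MAX(price)
----------
1309.77   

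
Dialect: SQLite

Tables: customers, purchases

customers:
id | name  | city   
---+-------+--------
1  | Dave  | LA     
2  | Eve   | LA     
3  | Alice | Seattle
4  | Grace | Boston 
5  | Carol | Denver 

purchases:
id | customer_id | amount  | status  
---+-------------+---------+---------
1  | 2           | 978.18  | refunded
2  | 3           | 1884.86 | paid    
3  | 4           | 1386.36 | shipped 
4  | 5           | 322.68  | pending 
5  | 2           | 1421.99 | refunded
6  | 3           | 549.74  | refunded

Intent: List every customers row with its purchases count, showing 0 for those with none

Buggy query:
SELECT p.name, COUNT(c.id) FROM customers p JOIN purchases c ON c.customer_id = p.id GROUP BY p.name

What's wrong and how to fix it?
Bug: INNER JOIN drops customers rows that have no matching purchases rows

Fix: Switch to LEFT JOIN to retain unmatched parent rows

Corrected query:
SELECT p.name, COUNT(c.id) FROM customers p LEFT JOIN purchases c ON c.customer_id = p.id GROUP BY p.name

Result:
name  | COUNT(c.id)
------+------------
Alice | 2          
Carol | 1          
Dave  | 0          
Eve   | 2          
Grace | 1          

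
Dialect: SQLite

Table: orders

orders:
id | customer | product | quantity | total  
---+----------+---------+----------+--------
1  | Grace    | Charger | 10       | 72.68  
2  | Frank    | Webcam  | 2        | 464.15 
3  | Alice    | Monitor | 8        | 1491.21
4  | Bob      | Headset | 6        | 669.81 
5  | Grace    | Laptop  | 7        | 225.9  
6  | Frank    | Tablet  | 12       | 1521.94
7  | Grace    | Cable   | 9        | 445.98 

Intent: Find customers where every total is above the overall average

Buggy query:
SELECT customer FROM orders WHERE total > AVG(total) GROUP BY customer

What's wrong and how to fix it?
Bug: WHERE evaluates per row before aggregation, so AVG() is unavailable

Fix: Use a subquery for AVG and a HAVING MIN(...) filter so the condition holds for every row in the group

Corrected query:
SELECT customer FROM orders GROUP BY customer HAVING MIN(total) > (SELECT AVG(total) FROM orders)

Result:
customer
--------
Alice   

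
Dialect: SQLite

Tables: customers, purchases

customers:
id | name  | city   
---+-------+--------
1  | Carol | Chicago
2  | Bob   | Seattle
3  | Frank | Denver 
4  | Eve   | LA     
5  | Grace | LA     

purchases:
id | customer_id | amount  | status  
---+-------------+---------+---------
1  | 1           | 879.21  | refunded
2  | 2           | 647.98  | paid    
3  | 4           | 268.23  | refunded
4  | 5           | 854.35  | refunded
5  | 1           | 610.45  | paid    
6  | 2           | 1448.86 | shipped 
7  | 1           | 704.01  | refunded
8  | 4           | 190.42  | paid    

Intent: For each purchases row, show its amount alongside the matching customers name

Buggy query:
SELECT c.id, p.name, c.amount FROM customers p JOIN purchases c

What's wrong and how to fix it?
Bug: Missing join condition: each purchases row is matched to all customers rows instead of just its own

Fix: Add ON c.customer_id = p.id to the JOIN

Corrected query:
SELECT c.id, p.name, c.amount FROM customers p JOIN purchases c ON c.customer_id = p.id

Result:
id | name  | amount 
---+-------+--------
1  | Carol | 879.21 
2  | Bob   | 647.98 
3  | Eve   | 268.23 
4  | Grace | 854.35 
5  | Carol | 610.45 
6  | Bob   | 1448.86
7  | Carol | 704.01 
8  | Eve   | 190.42 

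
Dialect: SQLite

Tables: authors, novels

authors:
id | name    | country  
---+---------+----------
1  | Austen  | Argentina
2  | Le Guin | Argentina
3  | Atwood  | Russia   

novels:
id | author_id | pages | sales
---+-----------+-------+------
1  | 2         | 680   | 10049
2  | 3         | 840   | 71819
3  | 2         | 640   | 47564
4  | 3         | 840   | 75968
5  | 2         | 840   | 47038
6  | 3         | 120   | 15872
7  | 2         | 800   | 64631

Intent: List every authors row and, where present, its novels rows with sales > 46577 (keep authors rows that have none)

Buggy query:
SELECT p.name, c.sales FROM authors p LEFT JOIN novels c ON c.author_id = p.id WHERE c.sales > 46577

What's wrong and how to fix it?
Bug: A WHERE condition on the right-hand table after LEFT JOIN drops unmatched parents

Fix: Put 'c.sales > 46577' in the JOIN's ON clause instead of WHERE

Corrected query:
SELECT p.name, c.sales FROM authors p LEFT JOIN novels c ON c.author_id = p.id AND c.sales > 46577

Result:
name    | sales
--------+------
Austen  | NULL 
Le Guin | 47038
Le Guin | 47564
Le Guin | 64631
Atwood  | 71819
Atwood  | 75968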